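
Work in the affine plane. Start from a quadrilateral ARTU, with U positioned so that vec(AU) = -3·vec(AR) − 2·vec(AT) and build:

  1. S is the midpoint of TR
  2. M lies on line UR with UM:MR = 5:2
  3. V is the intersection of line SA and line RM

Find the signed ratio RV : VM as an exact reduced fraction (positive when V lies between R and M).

RV:VM = -7/3

Choose coordinates A = (0, 0), R = (1, 0), T = (0, 1), U = (-3, -2).
1. S is the midpoint of TR ⇒ S = (1/2, 1/2)
2. M lies on line UR with UM:MR = 5:2 ⇒ M = (-1/7, -4/7)
3. V is the intersection of line SA and line RM ⇒ V = (-1, -1)
V = R + t·(M−R) with t = 7/4, so RV:VM = t:(1−t) = 7/4:-3/4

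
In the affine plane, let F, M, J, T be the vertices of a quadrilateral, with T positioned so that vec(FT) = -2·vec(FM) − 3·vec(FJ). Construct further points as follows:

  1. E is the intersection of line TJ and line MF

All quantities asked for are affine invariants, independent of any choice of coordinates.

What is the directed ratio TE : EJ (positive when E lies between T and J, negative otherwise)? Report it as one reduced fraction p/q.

Assign F = (0, 0), M = (1, 0), J = (0, 1), T = (-2, -3) — the answer is frame-independent, so this choice is without loss of generality.
1. E is the intersection of line TJ and line MF ⇒ E = (-1/2, 0)
E = T + t·(J−T) with t = 3/4, so TE:EJ = t:(1−t) = 3/4:1/4

TE:EJ = 3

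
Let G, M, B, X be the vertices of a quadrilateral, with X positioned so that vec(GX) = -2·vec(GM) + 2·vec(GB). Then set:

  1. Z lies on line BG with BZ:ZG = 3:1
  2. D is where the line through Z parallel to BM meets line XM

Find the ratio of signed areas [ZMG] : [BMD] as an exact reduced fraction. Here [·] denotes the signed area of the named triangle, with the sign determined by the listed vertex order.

[ZMG]:[BMD] = 1/3

Choose coordinates G = (0, 0), M = (1, 0), B = (0, 1), X = (-2, 2).
1. Z lies on line BG with BZ:ZG = 3:1 ⇒ Z = (0, 1/4)
2. D is where the line through Z parallel to BM meets line XM ⇒ D = (-5/4, 3/2)
2·[ZMG] = -1/4, 2·[BMD] = -3/4
[ZMG]:[BMD] = -1/4:-3/4 = 1/3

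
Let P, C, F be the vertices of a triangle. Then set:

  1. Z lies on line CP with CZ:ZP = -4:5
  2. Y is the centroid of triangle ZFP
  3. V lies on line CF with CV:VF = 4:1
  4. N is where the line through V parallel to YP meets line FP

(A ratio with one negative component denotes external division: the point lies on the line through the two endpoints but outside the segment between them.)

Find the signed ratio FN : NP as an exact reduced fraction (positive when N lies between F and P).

Assign P = (0, 0), C = (1, 0), F = (0, 1) — the answer is frame-independent, so this choice is without loss of generality.
1. Z lies on line CP with CZ:ZP = -4:5 ⇒ Z = (5, 0)
2. Y is the centroid of triangle ZFP ⇒ Y = (5/3, 1/3)
3. V lies on line CF with CV:VF = 4:1 ⇒ V = (1/5, 4/5)
4. N is where the line through V parallel to YP meets line FP ⇒ N = (0, 19/25)
N = F + t·(P−F) with t = 6/25, so FN:NP = t:(1−t) = 6/25:19/25

FN:NP = 6/19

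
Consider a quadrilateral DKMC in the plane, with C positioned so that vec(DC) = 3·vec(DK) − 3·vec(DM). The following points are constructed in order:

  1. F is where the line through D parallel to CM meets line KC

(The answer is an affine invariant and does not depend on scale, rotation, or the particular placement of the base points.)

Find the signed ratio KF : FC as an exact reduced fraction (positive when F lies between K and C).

KF:FC = -4/3

Choose coordinates D = (0, 0), K = (1, 0), M = (0, 1), C = (3, -3).
1. F is where the line through D parallel to CM meets line KC ⇒ F = (9, -12)
F = K + t·(C−K) with t = 4, so KF:FC = t:(1−t) = 4:-3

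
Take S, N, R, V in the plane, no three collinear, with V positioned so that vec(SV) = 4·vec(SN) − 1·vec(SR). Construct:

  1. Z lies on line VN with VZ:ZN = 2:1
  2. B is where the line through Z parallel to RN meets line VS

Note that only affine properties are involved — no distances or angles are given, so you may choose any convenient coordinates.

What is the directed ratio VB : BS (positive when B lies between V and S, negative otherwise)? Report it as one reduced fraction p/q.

Work in coordinates with S = (0, 0), N = (1, 0), R = (0, 1), V = (4, -1).
1. Z lies on line VN with VZ:ZN = 2:1 ⇒ Z = (2, -1/3)
2. B is where the line through Z parallel to RN meets line VS ⇒ B = (20/9, -5/9)
B = V + t·(S−V) with t = 4/9, so VB:BS = t:(1−t) = 4/9:5/9

VB:BS = 4/5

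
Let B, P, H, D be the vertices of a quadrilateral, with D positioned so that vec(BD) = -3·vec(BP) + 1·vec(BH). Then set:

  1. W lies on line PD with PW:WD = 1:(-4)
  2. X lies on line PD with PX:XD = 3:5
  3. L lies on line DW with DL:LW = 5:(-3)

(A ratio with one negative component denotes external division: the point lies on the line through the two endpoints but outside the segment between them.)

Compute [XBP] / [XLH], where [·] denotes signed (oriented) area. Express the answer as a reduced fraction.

[XBP]:[XLH] = 3/65

Assign B = (0, 0), P = (1, 0), H = (0, 1), D = (-3, 1) — the answer is frame-independent, so this choice is without loss of generality.
1. W lies on line PD with PW:WD = 1:(-4) ⇒ W = (7/3, -1/3)
2. X lies on line PD with PX:XD = 3:5 ⇒ X = (-1/2, 3/8)
3. L lies on line DW with DL:LW = 5:(-3) ⇒ L = (31/3, -7/3)
2·[XBP] = 3/8, 2·[XLH] = 65/8
[XBP]:[XLH] = 3/8:65/8 = 3/65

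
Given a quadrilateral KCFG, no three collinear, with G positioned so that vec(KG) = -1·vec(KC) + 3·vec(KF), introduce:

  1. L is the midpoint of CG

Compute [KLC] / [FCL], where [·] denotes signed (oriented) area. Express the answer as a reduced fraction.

[KLC]:[FCL] = -3

Work in coordinates with K = (0, 0), C = (1, 0), F = (0, 1), G = (-1, 3).
1. L is the midpoint of CG ⇒ L = (0, 3/2)
2·[KLC] = -3/2, 2·[FCL] = 1/2
[KLC]:[FCL] = -3/2:1/2 = -3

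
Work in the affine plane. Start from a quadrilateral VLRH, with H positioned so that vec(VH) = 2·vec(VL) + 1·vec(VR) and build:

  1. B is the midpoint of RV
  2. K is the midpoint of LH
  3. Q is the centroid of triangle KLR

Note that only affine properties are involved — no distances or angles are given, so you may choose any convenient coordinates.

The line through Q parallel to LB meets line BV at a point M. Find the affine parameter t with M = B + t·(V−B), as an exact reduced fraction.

t = -5/6

Set V = (0, 0), L = (1, 0), R = (0, 1), H = (2, 1); any affine frame gives the same invariant.
1. B is the midpoint of RV ⇒ B = (0, 1/2)
2. K is the midpoint of LH ⇒ K = (3/2, 1/2)
3. Q is the centroid of triangle KLR ⇒ Q = (5/6, 1/2)
through Q parallel to LB: direction (-1, 1/2); meets BV at M = (0, 11/12)
M = B + t·(V−B) with t = -5/6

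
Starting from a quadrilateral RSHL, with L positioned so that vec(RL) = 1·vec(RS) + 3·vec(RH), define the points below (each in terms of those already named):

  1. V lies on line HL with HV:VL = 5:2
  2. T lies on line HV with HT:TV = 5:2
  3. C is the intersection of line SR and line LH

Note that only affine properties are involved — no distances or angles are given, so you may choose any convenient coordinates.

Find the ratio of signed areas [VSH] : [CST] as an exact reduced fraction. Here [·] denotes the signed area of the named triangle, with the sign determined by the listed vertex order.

Set R = (0, 0), S = (1, 0), H = (0, 1), L = (1, 3); any affine frame gives the same invariant.
1. V lies on line HL with HV:VL = 5:2 ⇒ V = (5/7, 17/7)
2. T lies on line HV with HT:TV = 5:2 ⇒ T = (25/49, 99/49)
3. C is the intersection of line SR and line LH ⇒ C = (-1/2, 0)
2·[VSH] = -15/7, 2·[CST] = 297/98
[VSH]:[CST] = -15/7:297/98 = -70/99

[VSH]:[CST] = -70/99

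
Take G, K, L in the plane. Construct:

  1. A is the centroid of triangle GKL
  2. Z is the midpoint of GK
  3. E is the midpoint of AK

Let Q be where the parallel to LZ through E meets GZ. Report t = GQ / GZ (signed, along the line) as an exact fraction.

t = 3/2

Work in coordinates with G = (0, 0), K = (1, 0), L = (0, 1).
1. A is the centroid of triangle GKL ⇒ A = (1/3, 1/3)
2. Z is the midpoint of GK ⇒ Z = (1/2, 0)
3. E is the midpoint of AK ⇒ E = (2/3, 1/6)
through E parallel to LZ: direction (1/2, -1); meets GZ at Q = (3/4, 0)
Q = G + t·(Z−G) with t = 3/2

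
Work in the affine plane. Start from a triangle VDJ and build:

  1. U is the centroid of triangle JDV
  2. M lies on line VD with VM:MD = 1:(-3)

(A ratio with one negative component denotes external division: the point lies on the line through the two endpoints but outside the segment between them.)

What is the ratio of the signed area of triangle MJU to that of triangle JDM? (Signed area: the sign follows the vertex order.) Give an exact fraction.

[MJU]:[JDM] = 4/9

Choose coordinates V = (0, 0), D = (1, 0), J = (0, 1).
1. U is the centroid of triangle JDV ⇒ U = (1/3, 1/3)
2. M lies on line VD with VM:MD = 1:(-3) ⇒ M = (-1/2, 0)
2·[MJU] = -2/3, 2·[JDM] = -3/2
[MJU]:[JDM] = -2/3:-3/2 = 4/9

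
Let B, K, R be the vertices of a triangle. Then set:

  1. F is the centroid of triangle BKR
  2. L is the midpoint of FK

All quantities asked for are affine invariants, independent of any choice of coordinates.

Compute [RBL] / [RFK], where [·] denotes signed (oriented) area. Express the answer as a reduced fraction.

Choose coordinates B = (0, 0), K = (1, 0), R = (0, 1).
1. F is the centroid of triangle BKR ⇒ F = (1/3, 1/3)
2. L is the midpoint of FK ⇒ L = (2/3, 1/6)
2·[RBL] = 2/3, 2·[RFK] = 1/3
[RBL]:[RFK] = 2/3:1/3 = 2

[RBL]:[RFK] = 2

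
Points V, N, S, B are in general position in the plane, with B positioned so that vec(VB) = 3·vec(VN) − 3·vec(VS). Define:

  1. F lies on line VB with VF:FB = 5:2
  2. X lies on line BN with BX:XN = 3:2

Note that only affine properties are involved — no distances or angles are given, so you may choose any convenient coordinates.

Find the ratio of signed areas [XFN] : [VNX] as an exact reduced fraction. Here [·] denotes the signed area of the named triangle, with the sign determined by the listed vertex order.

Assign V = (0, 0), N = (1, 0), S = (0, 1), B = (3, -3) — the answer is frame-independent, so this choice is without loss of generality.
1. F lies on line VB with VF:FB = 5:2 ⇒ F = (15/7, -15/7)
2. X lies on line BN with BX:XN = 3:2 ⇒ X = (9/5, -6/5)
2·[XFN] = -12/35, 2·[VNX] = -6/5
[XFN]:[VNX] = -12/35:-6/5 = 2/7

[XFN]:[VNX] = 2/7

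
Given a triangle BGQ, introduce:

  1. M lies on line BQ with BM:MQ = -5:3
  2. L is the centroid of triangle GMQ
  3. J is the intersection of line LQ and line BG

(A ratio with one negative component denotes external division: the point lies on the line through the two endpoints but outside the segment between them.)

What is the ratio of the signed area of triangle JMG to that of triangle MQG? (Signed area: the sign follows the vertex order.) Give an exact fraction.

[JMG]:[MQG] = -5

Assign B = (0, 0), G = (1, 0), Q = (0, 1) — the answer is frame-independent, so this choice is without loss of generality.
1. M lies on line BQ with BM:MQ = -5:3 ⇒ M = (0, 5/2)
2. L is the centroid of triangle GMQ ⇒ L = (1/3, 7/6)
3. J is the intersection of line LQ and line BG ⇒ J = (-2, 0)
2·[JMG] = -15/2, 2·[MQG] = 3/2
[JMG]:[MQG] = -15/2:3/2 = -5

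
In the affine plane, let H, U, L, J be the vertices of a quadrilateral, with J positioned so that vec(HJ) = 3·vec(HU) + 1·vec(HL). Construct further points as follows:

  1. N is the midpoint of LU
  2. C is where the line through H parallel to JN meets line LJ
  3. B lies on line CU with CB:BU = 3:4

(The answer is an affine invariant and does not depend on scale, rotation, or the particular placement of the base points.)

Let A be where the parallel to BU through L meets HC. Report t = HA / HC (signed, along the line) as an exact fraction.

t = -4

Set H = (0, 0), U = (1, 0), L = (0, 1), J = (3, 1); any affine frame gives the same invariant.
1. N is the midpoint of LU ⇒ N = (1/2, 1/2)
2. C is where the line through H parallel to JN meets line LJ ⇒ C = (5, 1)
3. B lies on line CU with CB:BU = 3:4 ⇒ B = (23/7, 4/7)
through L parallel to BU: direction (-16/7, -4/7); meets HC at A = (-20, -4)
A = H + t·(C−H) with t = -4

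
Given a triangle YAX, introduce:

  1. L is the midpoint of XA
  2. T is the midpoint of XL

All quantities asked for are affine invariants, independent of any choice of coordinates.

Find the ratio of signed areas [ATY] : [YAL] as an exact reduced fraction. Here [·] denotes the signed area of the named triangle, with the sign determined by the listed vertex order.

[ATY]:[YAL] = 3/2

Choose coordinates Y = (0, 0), A = (1, 0), X = (0, 1).
1. L is the midpoint of XA ⇒ L = (1/2, 1/2)
2. T is the midpoint of XL ⇒ T = (1/4, 3/4)
2·[ATY] = 3/4, 2·[YAL] = 1/2
[ATY]:[YAL] = 3/4:1/2 = 3/2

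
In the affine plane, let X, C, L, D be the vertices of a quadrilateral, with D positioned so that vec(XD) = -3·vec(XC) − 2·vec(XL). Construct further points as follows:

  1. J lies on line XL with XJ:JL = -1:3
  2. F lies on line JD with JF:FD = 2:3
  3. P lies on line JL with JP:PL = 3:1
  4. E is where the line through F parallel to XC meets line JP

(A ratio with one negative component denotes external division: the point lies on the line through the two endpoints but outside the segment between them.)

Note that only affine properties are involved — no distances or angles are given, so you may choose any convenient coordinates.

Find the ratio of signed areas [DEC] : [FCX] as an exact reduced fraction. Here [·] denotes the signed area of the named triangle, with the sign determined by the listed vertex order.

[DEC]:[FCX] = 24/11

Work in coordinates with X = (0, 0), C = (1, 0), L = (0, 1), D = (-3, -2).
1. J lies on line XL with XJ:JL = -1:3 ⇒ J = (0, -1/2)
2. F lies on line JD with JF:FD = 2:3 ⇒ F = (-6/5, -11/10)
3. P lies on line JL with JP:PL = 3:1 ⇒ P = (0, 5/8)
4. E is where the line through F parallel to XC meets line JP ⇒ E = (0, -11/10)
2·[DEC] = 12/5, 2·[FCX] = 11/10
[DEC]:[FCX] = 12/5:11/10 = 24/11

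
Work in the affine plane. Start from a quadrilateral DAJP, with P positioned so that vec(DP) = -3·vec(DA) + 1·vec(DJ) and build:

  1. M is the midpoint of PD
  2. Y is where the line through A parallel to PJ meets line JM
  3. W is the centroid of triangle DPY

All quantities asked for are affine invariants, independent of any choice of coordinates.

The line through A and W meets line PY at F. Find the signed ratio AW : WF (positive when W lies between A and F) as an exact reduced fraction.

AW:WF = 3

Set D = (0, 0), A = (1, 0), J = (0, 1), P = (-3, 1); any affine frame gives the same invariant.
1. M is the midpoint of PD ⇒ M = (-3/2, 1/2)
2. Y is where the line through A parallel to PJ meets line JM ⇒ Y = (-3, 0)
3. W is the centroid of triangle DPY ⇒ W = (-2, 1/3)
line AW meets PY at F = (-3, 4/9)
W = A + t·(F−A) with t = 3/4, so AW:WF = 3/4:1/4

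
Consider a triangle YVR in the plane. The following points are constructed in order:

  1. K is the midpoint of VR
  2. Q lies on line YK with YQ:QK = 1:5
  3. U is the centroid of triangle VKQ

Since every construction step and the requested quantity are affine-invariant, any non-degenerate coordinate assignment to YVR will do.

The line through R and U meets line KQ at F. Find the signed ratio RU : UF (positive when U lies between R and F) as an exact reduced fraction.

RU:UF = -4

Choose coordinates Y = (0, 0), V = (1, 0), R = (0, 1).
1. K is the midpoint of VR ⇒ K = (1/2, 1/2)
2. Q lies on line YK with YQ:QK = 1:5 ⇒ Q = (1/12, 1/12)
3. U is the centroid of triangle VKQ ⇒ U = (19/36, 7/36)
line RU meets KQ at F = (19/48, 19/48)
U = R + t·(F−R) with t = 4/3, so RU:UF = 4/3:-1/3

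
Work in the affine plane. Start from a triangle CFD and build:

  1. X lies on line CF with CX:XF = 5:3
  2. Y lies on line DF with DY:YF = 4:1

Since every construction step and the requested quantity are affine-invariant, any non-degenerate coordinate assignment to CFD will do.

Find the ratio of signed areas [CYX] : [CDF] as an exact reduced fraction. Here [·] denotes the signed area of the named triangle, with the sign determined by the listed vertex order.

[CYX]:[CDF] = 1/8

Set C = (0, 0), F = (1, 0), D = (0, 1); any affine frame gives the same invariant.
1. X lies on line CF with CX:XF = 5:3 ⇒ X = (5/8, 0)
2. Y lies on line DF with DY:YF = 4:1 ⇒ Y = (4/5, 1/5)
2·[CYX] = -1/8, 2·[CDF] = -1
[CYX]:[CDF] = -1/8:-1 = 1/8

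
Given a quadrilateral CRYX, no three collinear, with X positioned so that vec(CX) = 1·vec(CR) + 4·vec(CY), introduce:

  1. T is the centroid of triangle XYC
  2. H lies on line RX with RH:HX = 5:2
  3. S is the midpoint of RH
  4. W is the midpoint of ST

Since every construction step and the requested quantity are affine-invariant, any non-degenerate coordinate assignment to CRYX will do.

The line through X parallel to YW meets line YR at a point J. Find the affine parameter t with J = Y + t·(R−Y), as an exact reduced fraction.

t = -61/51

Assign C = (0, 0), R = (1, 0), Y = (0, 1), X = (1, 4) — the answer is frame-independent, so this choice is without loss of generality.
1. T is the centroid of triangle XYC ⇒ T = (1/3, 5/3)
2. H lies on line RX with RH:HX = 5:2 ⇒ H = (1, 20/7)
3. S is the midpoint of RH ⇒ S = (1, 10/7)
4. W is the midpoint of ST ⇒ W = (2/3, 65/42)
through X parallel to YW: direction (2/3, 23/42); meets YR at J = (-61/51, 112/51)
J = Y + t·(R−Y) with t = -61/51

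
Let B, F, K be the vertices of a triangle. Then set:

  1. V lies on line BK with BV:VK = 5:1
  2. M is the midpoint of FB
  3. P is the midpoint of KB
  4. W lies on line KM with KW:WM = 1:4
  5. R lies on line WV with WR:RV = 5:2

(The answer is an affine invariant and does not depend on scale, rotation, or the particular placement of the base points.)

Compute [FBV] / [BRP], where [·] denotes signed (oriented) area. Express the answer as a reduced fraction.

Set B = (0, 0), F = (1, 0), K = (0, 1); any affine frame gives the same invariant.
1. V lies on line BK with BV:VK = 5:1 ⇒ V = (0, 5/6)
2. M is the midpoint of FB ⇒ M = (1/2, 0)
3. P is the midpoint of KB ⇒ P = (0, 1/2)
4. W lies on line KM with KW:WM = 1:4 ⇒ W = (1/10, 4/5)
5. R lies on line WV with WR:RV = 5:2 ⇒ R = (1/35, 173/210)
2·[FBV] = -5/6, 2·[BRP] = 1/70
[FBV]:[BRP] = -5/6:1/70 = -175/3

[FBV]:[BRP] = -175/3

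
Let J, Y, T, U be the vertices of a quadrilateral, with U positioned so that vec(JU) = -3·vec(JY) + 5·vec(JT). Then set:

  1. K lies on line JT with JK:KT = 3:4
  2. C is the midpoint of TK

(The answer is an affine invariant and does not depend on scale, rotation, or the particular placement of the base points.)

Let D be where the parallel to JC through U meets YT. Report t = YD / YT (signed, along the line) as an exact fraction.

t = 4

Choose coordinates J = (0, 0), Y = (1, 0), T = (0, 1), U = (-3, 5).
1. K lies on line JT with JK:KT = 3:4 ⇒ K = (0, 3/7)
2. C is the midpoint of TK ⇒ C = (0, 5/7)
through U parallel to JC: direction (0, 5/7); meets YT at D = (-3, 4)
D = Y + t·(T−Y) with t = 4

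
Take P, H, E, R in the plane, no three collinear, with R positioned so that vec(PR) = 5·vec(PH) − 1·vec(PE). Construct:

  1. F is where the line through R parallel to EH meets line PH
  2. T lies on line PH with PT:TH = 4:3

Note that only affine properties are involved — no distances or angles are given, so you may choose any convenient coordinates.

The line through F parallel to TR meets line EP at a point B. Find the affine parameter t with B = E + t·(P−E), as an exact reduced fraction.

t = 3/31

Work in coordinates with P = (0, 0), H = (1, 0), E = (0, 1), R = (5, -1).
1. F is where the line through R parallel to EH meets line PH ⇒ F = (4, 0)
2. T lies on line PH with PT:TH = 4:3 ⇒ T = (4/7, 0)
through F parallel to TR: direction (31/7, -1); meets EP at B = (0, 28/31)
B = E + t·(P−E) with t = 3/31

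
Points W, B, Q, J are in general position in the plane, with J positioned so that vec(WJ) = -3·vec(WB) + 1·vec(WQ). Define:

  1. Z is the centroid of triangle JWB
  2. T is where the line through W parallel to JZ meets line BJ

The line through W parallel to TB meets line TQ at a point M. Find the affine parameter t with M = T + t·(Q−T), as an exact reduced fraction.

t = -1/3

Set W = (0, 0), B = (1, 0), Q = (0, 1), J = (-3, 1); any affine frame gives the same invariant.
1. Z is the centroid of triangle JWB ⇒ Z = (-2/3, 1/3)
2. T is where the line through W parallel to JZ meets line BJ ⇒ T = (-7, 2)
through W parallel to TB: direction (8, -2); meets TQ at M = (-28/3, 7/3)
M = T + t·(Q−T) with t = -1/3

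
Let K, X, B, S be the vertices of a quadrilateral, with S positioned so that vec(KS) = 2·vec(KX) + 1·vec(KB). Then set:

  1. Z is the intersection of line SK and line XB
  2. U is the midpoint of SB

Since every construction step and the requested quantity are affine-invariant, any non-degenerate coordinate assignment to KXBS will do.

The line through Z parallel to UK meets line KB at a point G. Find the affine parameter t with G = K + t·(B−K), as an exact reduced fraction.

Work in coordinates with K = (0, 0), X = (1, 0), B = (0, 1), S = (2, 1).
1. Z is the intersection of line SK and line XB ⇒ Z = (2/3, 1/3)
2. U is the midpoint of SB ⇒ U = (1, 1)
through Z parallel to UK: direction (-1, -1); meets KB at G = (0, -1/3)
G = K + t·(B−K) with t = -1/3

t = -1/3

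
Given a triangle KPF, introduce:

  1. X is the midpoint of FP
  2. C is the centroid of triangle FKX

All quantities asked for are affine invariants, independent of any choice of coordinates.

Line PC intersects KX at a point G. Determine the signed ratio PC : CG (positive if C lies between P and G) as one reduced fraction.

PC:CG = -4

Choose coordinates K = (0, 0), P = (1, 0), F = (0, 1).
1. X is the midpoint of FP ⇒ X = (1/2, 1/2)
2. C is the centroid of triangle FKX ⇒ C = (1/6, 1/2)
line PC meets KX at G = (3/8, 3/8)
C = P + t·(G−P) with t = 4/3, so PC:CG = 4/3:-1/3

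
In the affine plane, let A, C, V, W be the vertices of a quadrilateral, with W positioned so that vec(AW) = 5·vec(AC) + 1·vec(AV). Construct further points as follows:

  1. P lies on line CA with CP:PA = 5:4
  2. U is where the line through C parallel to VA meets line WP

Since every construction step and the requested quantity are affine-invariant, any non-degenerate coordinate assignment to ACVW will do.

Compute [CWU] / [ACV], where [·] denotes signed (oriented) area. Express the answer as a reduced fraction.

Work in coordinates with A = (0, 0), C = (1, 0), V = (0, 1), W = (5, 1).
1. P lies on line CA with CP:PA = 5:4 ⇒ P = (4/9, 0)
2. U is where the line through C parallel to VA meets line WP ⇒ U = (1, 5/41)
2·[CWU] = 20/41, 2·[ACV] = 1
[CWU]:[ACV] = 20/41:1 = 20/41

[CWU]:[ACV] = 20/41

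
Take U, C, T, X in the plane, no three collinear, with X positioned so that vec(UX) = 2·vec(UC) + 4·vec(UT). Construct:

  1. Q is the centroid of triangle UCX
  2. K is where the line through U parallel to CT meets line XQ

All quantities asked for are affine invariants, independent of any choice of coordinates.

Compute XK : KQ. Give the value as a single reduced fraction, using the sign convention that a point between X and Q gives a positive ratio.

Work in coordinates with U = (0, 0), C = (1, 0), T = (0, 1), X = (2, 4).
1. Q is the centroid of triangle UCX ⇒ Q = (1, 4/3)
2. K is where the line through U parallel to CT meets line XQ ⇒ K = (4/11, -4/11)
K = X + t·(Q−X) with t = 18/11, so XK:KQ = t:(1−t) = 18/11:-7/11

XK:KQ = -18/7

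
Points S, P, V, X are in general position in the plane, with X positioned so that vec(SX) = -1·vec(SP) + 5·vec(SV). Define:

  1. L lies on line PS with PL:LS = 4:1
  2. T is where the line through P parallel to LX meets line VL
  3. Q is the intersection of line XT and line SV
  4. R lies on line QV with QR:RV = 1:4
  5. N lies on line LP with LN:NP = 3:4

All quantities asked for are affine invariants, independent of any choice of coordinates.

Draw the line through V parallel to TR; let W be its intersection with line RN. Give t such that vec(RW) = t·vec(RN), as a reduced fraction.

Choose coordinates S = (0, 0), P = (1, 0), V = (0, 1), X = (-1, 5).
1. L lies on line PS with PL:LS = 4:1 ⇒ L = (1/5, 0)
2. T is where the line through P parallel to LX meets line VL ⇒ T = (-19/5, 20)
3. Q is the intersection of line XT and line SV ⇒ Q = (0, -5/14)
4. R lies on line QV with QR:RV = 1:4 ⇒ R = (0, -3/35)
5. N lies on line LP with LN:NP = 3:4 ⇒ N = (19/35, 0)
through V parallel to TR: direction (19/5, -703/35); meets RN at W = (361/1810, -687/12670)
W = R + t·(N−R) with t = 133/362

t = 133/362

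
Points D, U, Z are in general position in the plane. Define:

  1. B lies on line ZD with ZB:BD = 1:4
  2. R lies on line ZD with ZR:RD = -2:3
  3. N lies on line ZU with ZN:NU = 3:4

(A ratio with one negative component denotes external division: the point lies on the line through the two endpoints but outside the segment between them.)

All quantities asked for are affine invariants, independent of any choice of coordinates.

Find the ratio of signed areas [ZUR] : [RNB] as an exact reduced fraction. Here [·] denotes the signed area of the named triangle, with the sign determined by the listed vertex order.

[ZUR]:[RNB] = -70/33

Assign D = (0, 0), U = (1, 0), Z = (0, 1) — the answer is frame-independent, so this choice is without loss of generality.
1. B lies on line ZD with ZB:BD = 1:4 ⇒ B = (0, 4/5)
2. R lies on line ZD with ZR:RD = -2:3 ⇒ R = (0, 3)
3. N lies on line ZU with ZN:NU = 3:4 ⇒ N = (3/7, 4/7)
2·[ZUR] = 2, 2·[RNB] = -33/35
[ZUR]:[RNB] = 2:-33/35 = -70/33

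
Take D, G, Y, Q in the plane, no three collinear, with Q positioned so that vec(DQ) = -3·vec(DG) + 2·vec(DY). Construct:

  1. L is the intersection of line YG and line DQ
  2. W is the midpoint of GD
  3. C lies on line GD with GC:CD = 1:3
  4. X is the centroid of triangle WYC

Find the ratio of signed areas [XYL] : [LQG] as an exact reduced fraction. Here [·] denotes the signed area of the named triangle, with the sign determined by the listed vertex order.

[XYL]:[LQG] = 3/16

Work in coordinates with D = (0, 0), G = (1, 0), Y = (0, 1), Q = (-3, 2).
1. L is the intersection of line YG and line DQ ⇒ L = (3, -2)
2. W is the midpoint of GD ⇒ W = (1/2, 0)
3. C lies on line GD with GC:CD = 1:3 ⇒ C = (3/4, 0)
4. X is the centroid of triangle WYC ⇒ X = (5/12, 1/3)
2·[XYL] = -3/4, 2·[LQG] = -4
[XYL]:[LQG] = -3/4:-4 = 3/16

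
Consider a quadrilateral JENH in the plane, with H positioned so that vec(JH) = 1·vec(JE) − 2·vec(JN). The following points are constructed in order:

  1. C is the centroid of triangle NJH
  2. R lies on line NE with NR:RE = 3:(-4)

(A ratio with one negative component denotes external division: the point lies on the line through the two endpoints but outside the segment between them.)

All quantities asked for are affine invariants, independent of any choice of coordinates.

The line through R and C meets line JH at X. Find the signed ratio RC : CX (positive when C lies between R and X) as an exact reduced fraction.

Assign J = (0, 0), E = (1, 0), N = (0, 1), H = (1, -2) — the answer is frame-independent, so this choice is without loss of generality.
1. C is the centroid of triangle NJH ⇒ C = (1/3, -1/3)
2. R lies on line NE with NR:RE = 3:(-4) ⇒ R = (-3, 4)
line RC meets JH at X = (-1/7, 2/7)
C = R + t·(X−R) with t = 7/6, so RC:CX = 7/6:-1/6

RC:CX = -7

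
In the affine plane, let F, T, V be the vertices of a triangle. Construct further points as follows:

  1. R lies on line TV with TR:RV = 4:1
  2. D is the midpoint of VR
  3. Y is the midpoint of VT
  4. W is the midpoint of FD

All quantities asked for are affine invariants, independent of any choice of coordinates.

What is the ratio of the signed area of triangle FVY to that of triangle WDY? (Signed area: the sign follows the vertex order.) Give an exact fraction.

Work in coordinates with F = (0, 0), T = (1, 0), V = (0, 1).
1. R lies on line TV with TR:RV = 4:1 ⇒ R = (1/5, 4/5)
2. D is the midpoint of VR ⇒ D = (1/10, 9/10)
3. Y is the midpoint of VT ⇒ Y = (1/2, 1/2)
4. W is the midpoint of FD ⇒ W = (1/20, 9/20)
2·[FVY] = -1/2, 2·[WDY] = -1/5
[FVY]:[WDY] = -1/2:-1/5 = 5/2

[FVY]:[WDY] = 5/2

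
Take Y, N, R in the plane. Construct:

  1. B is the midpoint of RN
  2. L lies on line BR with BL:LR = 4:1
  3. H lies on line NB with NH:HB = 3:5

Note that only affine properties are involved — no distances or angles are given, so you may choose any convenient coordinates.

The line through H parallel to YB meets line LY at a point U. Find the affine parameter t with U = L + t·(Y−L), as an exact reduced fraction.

Choose coordinates Y = (0, 0), N = (1, 0), R = (0, 1).
1. B is the midpoint of RN ⇒ B = (1/2, 1/2)
2. L lies on line BR with BL:LR = 4:1 ⇒ L = (1/10, 9/10)
3. H lies on line NB with NH:HB = 3:5 ⇒ H = (13/16, 3/16)
through H parallel to YB: direction (1/2, 1/2); meets LY at U = (-5/64, -45/64)
U = L + t·(Y−L) with t = 57/32

t = 57/32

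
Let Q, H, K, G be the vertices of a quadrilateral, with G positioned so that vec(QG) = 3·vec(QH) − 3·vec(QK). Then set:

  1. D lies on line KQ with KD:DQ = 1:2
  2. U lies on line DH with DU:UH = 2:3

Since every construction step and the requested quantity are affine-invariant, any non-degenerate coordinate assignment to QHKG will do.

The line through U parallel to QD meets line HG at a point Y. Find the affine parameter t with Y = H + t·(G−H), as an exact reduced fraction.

Assign Q = (0, 0), H = (1, 0), K = (0, 1), G = (3, -3) — the answer is frame-independent, so this choice is without loss of generality.
1. D lies on line KQ with KD:DQ = 1:2 ⇒ D = (0, 2/3)
2. U lies on line DH with DU:UH = 2:3 ⇒ U = (2/5, 2/5)
through U parallel to QD: direction (0, 2/3); meets HG at Y = (2/5, 9/10)
Y = H + t·(G−H) with t = -3/10

t = -3/10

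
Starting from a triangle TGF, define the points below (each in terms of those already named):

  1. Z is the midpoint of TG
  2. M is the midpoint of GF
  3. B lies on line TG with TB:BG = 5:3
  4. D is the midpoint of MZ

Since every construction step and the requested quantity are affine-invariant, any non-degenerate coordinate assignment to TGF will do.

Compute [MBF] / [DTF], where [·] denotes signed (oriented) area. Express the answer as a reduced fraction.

[MBF]:[DTF] = 3/8

Choose coordinates T = (0, 0), G = (1, 0), F = (0, 1).
1. Z is the midpoint of TG ⇒ Z = (1/2, 0)
2. M is the midpoint of GF ⇒ M = (1/2, 1/2)
3. B lies on line TG with TB:BG = 5:3 ⇒ B = (5/8, 0)
4. D is the midpoint of MZ ⇒ D = (1/2, 1/4)
2·[MBF] = -3/16, 2·[DTF] = -1/2
[MBF]:[DTF] = -3/16:-1/2 = 3/8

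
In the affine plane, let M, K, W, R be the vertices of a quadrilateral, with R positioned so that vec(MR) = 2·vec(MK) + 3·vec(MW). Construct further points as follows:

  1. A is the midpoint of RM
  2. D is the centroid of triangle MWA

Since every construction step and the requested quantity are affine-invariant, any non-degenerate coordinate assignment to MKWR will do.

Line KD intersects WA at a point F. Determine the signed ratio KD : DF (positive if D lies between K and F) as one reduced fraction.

Work in coordinates with M = (0, 0), K = (1, 0), W = (0, 1), R = (2, 3).
1. A is the midpoint of RM ⇒ A = (1, 3/2)
2. D is the centroid of triangle MWA ⇒ D = (1/3, 5/6)
line KD meets WA at F = (1/7, 15/14)
D = K + t·(F−K) with t = 7/9, so KD:DF = 7/9:2/9

KD:DF = 7/2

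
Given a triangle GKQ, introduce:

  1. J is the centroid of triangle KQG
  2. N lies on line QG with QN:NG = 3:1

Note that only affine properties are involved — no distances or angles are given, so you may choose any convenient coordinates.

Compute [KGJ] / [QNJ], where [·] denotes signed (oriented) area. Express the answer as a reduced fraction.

Assign G = (0, 0), K = (1, 0), Q = (0, 1) — the answer is frame-independent, so this choice is without loss of generality.
1. J is the centroid of triangle KQG ⇒ J = (1/3, 1/3)
2. N lies on line QG with QN:NG = 3:1 ⇒ N = (0, 1/4)
2·[KGJ] = -1/3, 2·[QNJ] = 1/4
[KGJ]:[QNJ] = -1/3:1/4 = -4/3

[KGJ]:[QNJ] = -4/3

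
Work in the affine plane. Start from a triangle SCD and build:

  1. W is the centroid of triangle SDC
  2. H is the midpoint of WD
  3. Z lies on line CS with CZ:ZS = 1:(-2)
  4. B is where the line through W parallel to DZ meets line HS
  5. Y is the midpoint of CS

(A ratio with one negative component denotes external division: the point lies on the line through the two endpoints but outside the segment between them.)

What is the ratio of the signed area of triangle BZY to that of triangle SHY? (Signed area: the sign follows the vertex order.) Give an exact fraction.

Choose coordinates S = (0, 0), C = (1, 0), D = (0, 1).
1. W is the centroid of triangle SDC ⇒ W = (1/3, 1/3)
2. H is the midpoint of WD ⇒ H = (1/6, 2/3)
3. Z lies on line CS with CZ:ZS = 1:(-2) ⇒ Z = (2, 0)
4. B is where the line through W parallel to DZ meets line HS ⇒ B = (1/9, 4/9)
5. Y is the midpoint of CS ⇒ Y = (1/2, 0)
2·[BZY] = -2/3, 2·[SHY] = -1/3
[BZY]:[SHY] = -2/3:-1/3 = 2

[BZY]:[SHY] = 2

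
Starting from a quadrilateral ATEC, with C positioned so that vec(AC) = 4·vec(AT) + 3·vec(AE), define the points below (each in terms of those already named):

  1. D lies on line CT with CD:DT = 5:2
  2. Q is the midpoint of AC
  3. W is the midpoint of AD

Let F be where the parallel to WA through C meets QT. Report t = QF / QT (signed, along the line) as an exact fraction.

t = -5/9

Choose coordinates A = (0, 0), T = (1, 0), E = (0, 1), C = (4, 3).
1. D lies on line CT with CD:DT = 5:2 ⇒ D = (13/7, 6/7)
2. Q is the midpoint of AC ⇒ Q = (2, 3/2)
3. W is the midpoint of AD ⇒ W = (13/14, 3/7)
through C parallel to WA: direction (-13/14, -3/7); meets QT at F = (23/9, 7/3)
F = Q + t·(T−Q) with t = -5/9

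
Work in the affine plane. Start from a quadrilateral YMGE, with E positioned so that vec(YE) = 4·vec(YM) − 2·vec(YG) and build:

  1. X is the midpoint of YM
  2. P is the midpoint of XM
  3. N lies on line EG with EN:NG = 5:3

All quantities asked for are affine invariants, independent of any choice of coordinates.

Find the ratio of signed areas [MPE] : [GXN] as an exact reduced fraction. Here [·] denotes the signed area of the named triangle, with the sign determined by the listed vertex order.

[MPE]:[GXN] = 8/15

Assign Y = (0, 0), M = (1, 0), G = (0, 1), E = (4, -2) — the answer is frame-independent, so this choice is without loss of generality.
1. X is the midpoint of YM ⇒ X = (1/2, 0)
2. P is the midpoint of XM ⇒ P = (3/4, 0)
3. N lies on line EG with EN:NG = 5:3 ⇒ N = (3/2, -1/8)
2·[MPE] = 1/2, 2·[GXN] = 15/16
[MPE]:[GXN] = 1/2:15/16 = 8/15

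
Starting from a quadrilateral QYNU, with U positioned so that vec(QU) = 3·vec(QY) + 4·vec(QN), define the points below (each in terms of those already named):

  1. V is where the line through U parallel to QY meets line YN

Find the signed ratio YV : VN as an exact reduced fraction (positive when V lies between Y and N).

Set Q = (0, 0), Y = (1, 0), N = (0, 1), U = (3, 4); any affine frame gives the same invariant.
1. V is where the line through U parallel to QY meets line YN ⇒ V = (-3, 4)
V = Y + t·(N−Y) with t = 4, so YV:VN = t:(1−t) = 4:-3

YV:VN = -4/3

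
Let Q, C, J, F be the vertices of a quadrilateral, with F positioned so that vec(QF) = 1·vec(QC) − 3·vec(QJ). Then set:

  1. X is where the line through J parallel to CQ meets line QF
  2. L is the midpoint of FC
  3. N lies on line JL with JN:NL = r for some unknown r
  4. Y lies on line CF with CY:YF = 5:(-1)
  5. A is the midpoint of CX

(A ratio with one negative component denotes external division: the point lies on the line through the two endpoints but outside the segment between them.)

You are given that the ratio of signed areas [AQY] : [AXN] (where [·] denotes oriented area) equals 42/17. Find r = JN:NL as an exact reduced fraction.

r = 3

Work in coordinates with Q = (0, 0), C = (1, 0), J = (0, 1), F = (1, -3).
1. X is where the line through J parallel to CQ meets line QF ⇒ X = (-1/3, 1)
2. L is the midpoint of FC ⇒ L = (1, -3/2)
3. With JN:NL = r, write λ = r/(r+1) so N = J + λ·(L−J); N is affine-linear in λ
4. Y lies on line CF with CY:YF = 5:(-1) ⇒ Y = (1, -15/4)
5. A is the midpoint of CX ⇒ A = (1/3, 1/2)
Every point depending on N is an affine combination of N and λ-independent points, so each such coordinate is linear in λ; the λ² term in each signed area is a multiple of (L−J)×(L−J) = 0, so 2·[AQY] and 2·[AXN] are each linear in λ. Evaluating at λ=0 and λ=1:
  2·[AQY] = 7/4,   2·[AXN] = 7/6·λ − 1/6
So [AQY]:[AXN] = (7/4) / (7/6·λ − 1/6). Setting this equal to 42/17:
  7/4 = 42/17·(7/6·λ − 1/6)  ⇒  λ = 3/4
Then r = λ/(1−λ) = (3/4)/(1/4) = 3. Check: with r = 3, N = (3/4, -7/8) and [AQY]:[AXN] = 42/17 as required.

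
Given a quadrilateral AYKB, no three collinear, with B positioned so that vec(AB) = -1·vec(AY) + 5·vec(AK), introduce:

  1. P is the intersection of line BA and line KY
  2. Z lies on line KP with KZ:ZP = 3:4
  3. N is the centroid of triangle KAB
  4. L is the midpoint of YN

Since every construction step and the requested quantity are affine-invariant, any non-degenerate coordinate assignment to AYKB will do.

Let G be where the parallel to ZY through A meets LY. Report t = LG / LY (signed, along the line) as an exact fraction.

t = 4

Choose coordinates A = (0, 0), Y = (1, 0), K = (0, 1), B = (-1, 5).
1. P is the intersection of line BA and line KY ⇒ P = (-1/4, 5/4)
2. Z lies on line KP with KZ:ZP = 3:4 ⇒ Z = (-3/28, 31/28)
3. N is the centroid of triangle KAB ⇒ N = (-1/3, 2)
4. L is the midpoint of YN ⇒ L = (1/3, 1)
through A parallel to ZY: direction (31/28, -31/28); meets LY at G = (3, -3)
G = L + t·(Y−L) with t = 4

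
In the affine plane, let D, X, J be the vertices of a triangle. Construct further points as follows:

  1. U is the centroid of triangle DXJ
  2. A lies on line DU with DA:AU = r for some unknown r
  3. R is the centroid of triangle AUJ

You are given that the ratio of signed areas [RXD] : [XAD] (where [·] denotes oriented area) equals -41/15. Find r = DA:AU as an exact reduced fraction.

Work in coordinates with D = (0, 0), X = (1, 0), J = (0, 1).
1. U is the centroid of triangle DXJ ⇒ U = (1/3, 1/3)
2. With DA:AU = r, write λ = r/(r+1) so A = D + λ·(U−D); A is affine-linear in λ
3. R is the centroid of triangle AUJ ⇒ R is an affine combination of earlier points and hence also affine-linear in λ
Every point depending on A is an affine combination of A and λ-independent points, so each such coordinate is linear in λ; the λ² term in each signed area is a multiple of (U−D)×(U−D) = 0, so 2·[RXD] and 2·[XAD] are each linear in λ. Evaluating at λ=0 and λ=1:
  2·[RXD] = -1/9·λ − 4/9,   2·[XAD] = 1/3·λ
So [RXD]:[XAD] = (-1/9·λ − 4/9) / (1/3·λ). Setting this equal to -41/15:
  -1/9·λ − 4/9 = -41/15·(1/3·λ)  ⇒  λ = 5/9
Then r = λ/(1−λ) = (5/9)/(4/9) = 5/4. Check: with r = 5/4, A = (5/27, 5/27) and [RXD]:[XAD] = -41/15 as required.

r = 5/4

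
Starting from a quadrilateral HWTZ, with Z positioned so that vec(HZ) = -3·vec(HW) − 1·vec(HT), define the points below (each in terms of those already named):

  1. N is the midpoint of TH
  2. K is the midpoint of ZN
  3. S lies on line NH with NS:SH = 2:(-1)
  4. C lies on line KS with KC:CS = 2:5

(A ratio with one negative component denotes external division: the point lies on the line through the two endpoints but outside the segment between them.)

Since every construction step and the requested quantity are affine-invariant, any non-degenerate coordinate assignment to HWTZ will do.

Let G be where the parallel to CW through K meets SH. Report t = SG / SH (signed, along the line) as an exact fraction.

t = 28/29

Assign H = (0, 0), W = (1, 0), T = (0, 1), Z = (-3, -1) — the answer is frame-independent, so this choice is without loss of generality.
1. N is the midpoint of TH ⇒ N = (0, 1/2)
2. K is the midpoint of ZN ⇒ K = (-3/2, -1/4)
3. S lies on line NH with NS:SH = 2:(-1) ⇒ S = (0, -1/2)
4. C lies on line KS with KC:CS = 2:5 ⇒ C = (-15/14, -9/28)
through K parallel to CW: direction (29/14, 9/28); meets SH at G = (0, -1/58)
G = S + t·(H−S) with t = 28/29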